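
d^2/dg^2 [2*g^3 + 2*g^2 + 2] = 12*g + 4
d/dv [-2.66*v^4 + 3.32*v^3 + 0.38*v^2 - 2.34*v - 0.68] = -10.64*v^3 + 9.96*v^2 + 0.76*v - 2.34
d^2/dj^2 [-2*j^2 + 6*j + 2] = -4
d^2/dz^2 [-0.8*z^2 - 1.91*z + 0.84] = -1.60000000000000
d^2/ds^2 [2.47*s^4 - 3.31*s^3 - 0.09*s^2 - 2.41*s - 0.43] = 29.64*s^2 - 19.86*s - 0.18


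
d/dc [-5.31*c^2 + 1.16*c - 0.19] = 1.16 - 10.62*c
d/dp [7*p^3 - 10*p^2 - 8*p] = 21*p^2 - 20*p - 8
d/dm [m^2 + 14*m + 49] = 2*m + 14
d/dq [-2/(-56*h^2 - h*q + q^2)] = 2*(-h + 2*q)/(56*h^2 + h*q - q^2)^2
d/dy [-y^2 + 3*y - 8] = 3 - 2*y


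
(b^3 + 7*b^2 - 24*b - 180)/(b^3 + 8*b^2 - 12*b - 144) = (b - 5)/(b - 4)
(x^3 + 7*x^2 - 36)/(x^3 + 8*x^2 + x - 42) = (x + 6)/(x + 7)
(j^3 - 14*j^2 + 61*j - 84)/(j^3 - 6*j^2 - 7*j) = (j^2 - 7*j + 12)/(j*(j + 1))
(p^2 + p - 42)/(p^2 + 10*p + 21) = (p - 6)/(p + 3)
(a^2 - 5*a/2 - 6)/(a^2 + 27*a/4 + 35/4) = 2*(2*a^2 - 5*a - 12)/(4*a^2 + 27*a + 35)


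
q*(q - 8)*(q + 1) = q^3 - 7*q^2 - 8*q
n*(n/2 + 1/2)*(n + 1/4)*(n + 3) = n^4/2 + 17*n^3/8 + 2*n^2 + 3*n/8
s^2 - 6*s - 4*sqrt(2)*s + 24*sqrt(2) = (s - 6)*(s - 4*sqrt(2))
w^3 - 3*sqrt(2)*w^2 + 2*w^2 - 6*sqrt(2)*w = w*(w + 2)*(w - 3*sqrt(2))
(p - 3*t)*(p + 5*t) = p^2 + 2*p*t - 15*t^2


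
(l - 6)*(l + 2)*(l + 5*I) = l^3 - 4*l^2 + 5*I*l^2 - 12*l - 20*I*l - 60*I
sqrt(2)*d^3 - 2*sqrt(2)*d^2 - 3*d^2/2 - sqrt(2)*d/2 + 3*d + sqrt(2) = (d - 2)*(d - sqrt(2))*(sqrt(2)*d + 1/2)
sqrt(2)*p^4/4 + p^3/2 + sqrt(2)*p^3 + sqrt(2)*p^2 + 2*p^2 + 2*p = p*(p/2 + 1)*(p + 2)*(sqrt(2)*p/2 + 1)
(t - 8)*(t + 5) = t^2 - 3*t - 40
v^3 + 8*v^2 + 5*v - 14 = (v - 1)*(v + 2)*(v + 7)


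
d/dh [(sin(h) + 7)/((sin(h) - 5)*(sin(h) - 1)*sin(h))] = (-2*sin(h)^3 - 15*sin(h)^2 + 84*sin(h) - 35)*cos(h)/((sin(h) - 5)^2*(sin(h) - 1)^2*sin(h)^2)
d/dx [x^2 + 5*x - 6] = 2*x + 5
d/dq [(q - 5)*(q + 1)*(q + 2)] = 3*q^2 - 4*q - 13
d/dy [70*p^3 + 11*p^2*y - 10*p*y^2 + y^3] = 11*p^2 - 20*p*y + 3*y^2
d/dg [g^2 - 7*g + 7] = 2*g - 7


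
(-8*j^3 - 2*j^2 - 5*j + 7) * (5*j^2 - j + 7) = -40*j^5 - 2*j^4 - 79*j^3 + 26*j^2 - 42*j + 49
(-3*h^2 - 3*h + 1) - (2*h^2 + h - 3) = -5*h^2 - 4*h + 4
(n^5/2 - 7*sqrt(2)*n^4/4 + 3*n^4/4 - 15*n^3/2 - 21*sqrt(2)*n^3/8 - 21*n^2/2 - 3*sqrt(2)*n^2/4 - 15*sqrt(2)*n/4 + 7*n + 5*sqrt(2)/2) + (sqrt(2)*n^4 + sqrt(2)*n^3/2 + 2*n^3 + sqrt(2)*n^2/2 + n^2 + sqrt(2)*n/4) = n^5/2 - 3*sqrt(2)*n^4/4 + 3*n^4/4 - 11*n^3/2 - 17*sqrt(2)*n^3/8 - 19*n^2/2 - sqrt(2)*n^2/4 - 7*sqrt(2)*n/2 + 7*n + 5*sqrt(2)/2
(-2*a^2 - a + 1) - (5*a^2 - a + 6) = -7*a^2 - 5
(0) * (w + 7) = 0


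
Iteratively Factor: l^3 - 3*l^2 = (l)*(l^2 - 3*l) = l^2*(l - 3)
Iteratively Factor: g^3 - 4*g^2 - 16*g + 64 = (g + 4)*(g^2 - 8*g + 16) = (g - 4)*(g + 4)*(g - 4)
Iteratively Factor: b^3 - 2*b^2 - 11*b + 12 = (b - 1)*(b^2 - b - 12) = (b - 4)*(b - 1)*(b + 3)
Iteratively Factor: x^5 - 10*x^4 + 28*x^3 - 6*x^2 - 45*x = (x - 5)*(x^4 - 5*x^3 + 3*x^2 + 9*x) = x*(x - 5)*(x^3 - 5*x^2 + 3*x + 9) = x*(x - 5)*(x + 1)*(x^2 - 6*x + 9) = x*(x - 5)*(x - 3)*(x + 1)*(x - 3)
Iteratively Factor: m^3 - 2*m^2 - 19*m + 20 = (m - 5)*(m^2 + 3*m - 4) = (m - 5)*(m + 4)*(m - 1)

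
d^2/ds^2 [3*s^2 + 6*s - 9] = 6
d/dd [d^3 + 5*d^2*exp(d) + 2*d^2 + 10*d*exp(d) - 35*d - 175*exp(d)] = 5*d^2*exp(d) + 3*d^2 + 20*d*exp(d) + 4*d - 165*exp(d) - 35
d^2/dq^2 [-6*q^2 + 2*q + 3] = -12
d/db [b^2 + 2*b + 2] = 2*b + 2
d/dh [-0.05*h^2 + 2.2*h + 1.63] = 2.2 - 0.1*h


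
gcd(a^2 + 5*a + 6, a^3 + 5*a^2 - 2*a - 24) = a + 3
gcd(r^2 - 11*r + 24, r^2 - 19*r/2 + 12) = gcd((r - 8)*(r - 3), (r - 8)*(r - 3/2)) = r - 8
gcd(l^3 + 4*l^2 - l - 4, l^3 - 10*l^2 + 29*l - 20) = l - 1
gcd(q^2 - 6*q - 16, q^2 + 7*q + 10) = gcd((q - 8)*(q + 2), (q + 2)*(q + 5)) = q + 2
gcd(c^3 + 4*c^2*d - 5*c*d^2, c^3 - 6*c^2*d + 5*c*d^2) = c^2 - c*d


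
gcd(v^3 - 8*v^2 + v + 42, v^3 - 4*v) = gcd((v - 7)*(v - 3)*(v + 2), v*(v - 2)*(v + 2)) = v + 2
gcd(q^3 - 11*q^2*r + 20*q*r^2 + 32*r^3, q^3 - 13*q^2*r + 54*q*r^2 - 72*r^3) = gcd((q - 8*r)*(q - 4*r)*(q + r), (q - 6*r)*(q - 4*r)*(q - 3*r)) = q - 4*r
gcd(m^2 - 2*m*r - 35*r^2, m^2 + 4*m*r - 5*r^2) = m + 5*r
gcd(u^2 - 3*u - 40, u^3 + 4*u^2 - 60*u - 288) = u - 8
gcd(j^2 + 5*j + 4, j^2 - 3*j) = 1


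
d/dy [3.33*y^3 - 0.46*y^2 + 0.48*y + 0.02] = 9.99*y^2 - 0.92*y + 0.48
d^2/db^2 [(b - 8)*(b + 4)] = 2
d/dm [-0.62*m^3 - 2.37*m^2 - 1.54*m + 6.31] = -1.86*m^2 - 4.74*m - 1.54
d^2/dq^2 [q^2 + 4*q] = 2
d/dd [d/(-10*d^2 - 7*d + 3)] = (10*d^2 + 3)/(100*d^4 + 140*d^3 - 11*d^2 - 42*d + 9)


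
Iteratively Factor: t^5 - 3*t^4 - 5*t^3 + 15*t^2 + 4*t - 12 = (t + 2)*(t^4 - 5*t^3 + 5*t^2 + 5*t - 6) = (t - 2)*(t + 2)*(t^3 - 3*t^2 - t + 3) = (t - 2)*(t - 1)*(t + 2)*(t^2 - 2*t - 3) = (t - 2)*(t - 1)*(t + 1)*(t + 2)*(t - 3)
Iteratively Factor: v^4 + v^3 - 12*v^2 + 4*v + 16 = (v + 1)*(v^3 - 12*v + 16) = (v - 2)*(v + 1)*(v^2 + 2*v - 8) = (v - 2)*(v + 1)*(v + 4)*(v - 2)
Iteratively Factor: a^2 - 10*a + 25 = (a - 5)*(a - 5)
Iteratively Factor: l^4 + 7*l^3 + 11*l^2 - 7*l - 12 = (l - 1)*(l^3 + 8*l^2 + 19*l + 12) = (l - 1)*(l + 4)*(l^2 + 4*l + 3) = (l - 1)*(l + 3)*(l + 4)*(l + 1)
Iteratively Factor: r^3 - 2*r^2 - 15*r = (r)*(r^2 - 2*r - 15) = r*(r + 3)*(r - 5)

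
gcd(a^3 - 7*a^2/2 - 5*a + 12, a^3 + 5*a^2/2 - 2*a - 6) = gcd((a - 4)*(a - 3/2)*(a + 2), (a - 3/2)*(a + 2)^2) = a^2 + a/2 - 3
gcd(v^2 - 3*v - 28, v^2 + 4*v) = v + 4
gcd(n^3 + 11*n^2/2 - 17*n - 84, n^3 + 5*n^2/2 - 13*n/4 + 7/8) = n + 7/2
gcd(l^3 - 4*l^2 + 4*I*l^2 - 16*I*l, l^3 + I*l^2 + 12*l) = l^2 + 4*I*l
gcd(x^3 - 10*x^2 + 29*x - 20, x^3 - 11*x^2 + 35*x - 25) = x^2 - 6*x + 5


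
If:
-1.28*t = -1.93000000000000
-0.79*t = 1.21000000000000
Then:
No Solution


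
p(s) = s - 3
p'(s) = 1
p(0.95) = -2.05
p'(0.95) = 1.00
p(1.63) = -1.37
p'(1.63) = 1.00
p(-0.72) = -3.72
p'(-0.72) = 1.00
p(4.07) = 1.07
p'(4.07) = 1.00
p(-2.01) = -5.01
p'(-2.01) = 1.00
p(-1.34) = -4.34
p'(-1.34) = 1.00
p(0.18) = -2.82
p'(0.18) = 1.00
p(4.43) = 1.43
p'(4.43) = 1.00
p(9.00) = 6.00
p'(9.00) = 1.00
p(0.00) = -3.00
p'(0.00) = 1.00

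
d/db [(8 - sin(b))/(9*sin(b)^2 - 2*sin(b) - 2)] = 9*(sin(b)^2 - 16*sin(b) + 2)*cos(b)/(9*sin(b)^2 - 2*sin(b) - 2)^2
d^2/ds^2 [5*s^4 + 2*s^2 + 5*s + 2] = 60*s^2 + 4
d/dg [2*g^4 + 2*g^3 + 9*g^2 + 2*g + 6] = 8*g^3 + 6*g^2 + 18*g + 2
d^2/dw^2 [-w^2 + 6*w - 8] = -2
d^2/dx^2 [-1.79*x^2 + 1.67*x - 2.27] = -3.58000000000000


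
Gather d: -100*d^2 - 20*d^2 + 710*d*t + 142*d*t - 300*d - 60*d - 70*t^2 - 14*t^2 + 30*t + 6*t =-120*d^2 + d*(852*t - 360) - 84*t^2 + 36*t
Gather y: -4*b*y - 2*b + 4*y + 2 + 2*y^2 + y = -2*b + 2*y^2 + y*(5 - 4*b) + 2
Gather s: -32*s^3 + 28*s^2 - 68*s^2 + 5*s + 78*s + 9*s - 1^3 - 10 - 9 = -32*s^3 - 40*s^2 + 92*s - 20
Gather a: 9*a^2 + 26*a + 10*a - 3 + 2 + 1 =9*a^2 + 36*a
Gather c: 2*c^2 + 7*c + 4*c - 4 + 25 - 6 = 2*c^2 + 11*c + 15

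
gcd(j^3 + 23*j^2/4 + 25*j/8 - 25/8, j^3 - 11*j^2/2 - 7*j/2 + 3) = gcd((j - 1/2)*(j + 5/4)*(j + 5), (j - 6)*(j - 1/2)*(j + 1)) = j - 1/2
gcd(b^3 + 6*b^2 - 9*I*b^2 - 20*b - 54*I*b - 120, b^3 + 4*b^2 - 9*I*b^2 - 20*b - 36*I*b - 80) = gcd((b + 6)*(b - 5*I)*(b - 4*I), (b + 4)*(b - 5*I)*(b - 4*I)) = b^2 - 9*I*b - 20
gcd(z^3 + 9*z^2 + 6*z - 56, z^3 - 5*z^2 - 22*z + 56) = z^2 + 2*z - 8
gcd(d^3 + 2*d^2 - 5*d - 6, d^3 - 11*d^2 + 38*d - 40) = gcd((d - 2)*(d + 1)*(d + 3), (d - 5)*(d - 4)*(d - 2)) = d - 2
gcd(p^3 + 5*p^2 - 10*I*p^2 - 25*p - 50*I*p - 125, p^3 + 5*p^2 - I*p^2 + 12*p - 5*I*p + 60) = p + 5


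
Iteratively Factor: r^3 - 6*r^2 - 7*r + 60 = (r - 4)*(r^2 - 2*r - 15) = (r - 4)*(r + 3)*(r - 5)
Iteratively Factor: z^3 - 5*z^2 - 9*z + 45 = (z - 5)*(z^2 - 9) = (z - 5)*(z + 3)*(z - 3)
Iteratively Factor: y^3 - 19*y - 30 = (y + 2)*(y^2 - 2*y - 15) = (y - 5)*(y + 2)*(y + 3)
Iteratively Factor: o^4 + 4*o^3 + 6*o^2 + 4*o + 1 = (o + 1)*(o^3 + 3*o^2 + 3*o + 1) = (o + 1)^2*(o^2 + 2*o + 1) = (o + 1)^3*(o + 1)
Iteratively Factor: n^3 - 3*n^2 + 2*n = (n)*(n^2 - 3*n + 2) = n*(n - 1)*(n - 2)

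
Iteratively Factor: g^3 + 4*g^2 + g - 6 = (g + 2)*(g^2 + 2*g - 3) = (g + 2)*(g + 3)*(g - 1)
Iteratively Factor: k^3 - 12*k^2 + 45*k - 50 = (k - 5)*(k^2 - 7*k + 10) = (k - 5)^2*(k - 2)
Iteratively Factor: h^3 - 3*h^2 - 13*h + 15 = (h - 1)*(h^2 - 2*h - 15) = (h - 5)*(h - 1)*(h + 3)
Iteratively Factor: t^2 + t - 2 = (t - 1)*(t + 2)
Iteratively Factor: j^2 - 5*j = (j - 5)*(j)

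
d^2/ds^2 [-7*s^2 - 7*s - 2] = -14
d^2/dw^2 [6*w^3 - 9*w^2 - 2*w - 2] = 36*w - 18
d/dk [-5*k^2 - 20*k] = -10*k - 20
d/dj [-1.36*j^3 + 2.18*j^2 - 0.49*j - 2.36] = -4.08*j^2 + 4.36*j - 0.49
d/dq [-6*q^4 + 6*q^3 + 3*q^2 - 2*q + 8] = -24*q^3 + 18*q^2 + 6*q - 2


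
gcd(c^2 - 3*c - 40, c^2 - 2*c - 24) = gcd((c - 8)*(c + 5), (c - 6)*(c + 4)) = 1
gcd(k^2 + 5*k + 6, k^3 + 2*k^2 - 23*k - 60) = k + 3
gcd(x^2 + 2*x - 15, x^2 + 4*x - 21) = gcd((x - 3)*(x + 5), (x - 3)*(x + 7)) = x - 3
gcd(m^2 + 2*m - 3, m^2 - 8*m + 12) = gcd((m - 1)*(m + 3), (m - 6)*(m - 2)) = 1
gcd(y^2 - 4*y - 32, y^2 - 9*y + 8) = y - 8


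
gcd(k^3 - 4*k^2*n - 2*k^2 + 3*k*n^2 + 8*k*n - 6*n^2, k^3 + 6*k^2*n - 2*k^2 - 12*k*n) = k - 2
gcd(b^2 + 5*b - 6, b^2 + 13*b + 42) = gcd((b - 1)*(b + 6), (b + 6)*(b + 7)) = b + 6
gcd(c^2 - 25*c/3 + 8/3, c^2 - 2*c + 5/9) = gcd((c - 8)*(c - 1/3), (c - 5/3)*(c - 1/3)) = c - 1/3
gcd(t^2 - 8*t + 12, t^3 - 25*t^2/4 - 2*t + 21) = t^2 - 8*t + 12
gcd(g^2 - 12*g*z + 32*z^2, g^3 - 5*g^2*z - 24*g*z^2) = -g + 8*z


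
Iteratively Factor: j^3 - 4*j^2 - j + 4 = (j - 4)*(j^2 - 1) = (j - 4)*(j - 1)*(j + 1)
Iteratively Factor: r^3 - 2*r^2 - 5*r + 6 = (r - 1)*(r^2 - r - 6) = (r - 3)*(r - 1)*(r + 2)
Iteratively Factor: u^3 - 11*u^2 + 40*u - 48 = (u - 4)*(u^2 - 7*u + 12) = (u - 4)^2*(u - 3)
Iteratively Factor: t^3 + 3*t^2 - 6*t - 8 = (t - 2)*(t^2 + 5*t + 4) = (t - 2)*(t + 4)*(t + 1)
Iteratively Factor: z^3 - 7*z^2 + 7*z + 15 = (z + 1)*(z^2 - 8*z + 15) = (z - 5)*(z + 1)*(z - 3)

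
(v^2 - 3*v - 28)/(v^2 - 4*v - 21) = (v + 4)/(v + 3)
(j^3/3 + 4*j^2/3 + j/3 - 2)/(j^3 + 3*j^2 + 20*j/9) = 3*(j^3 + 4*j^2 + j - 6)/(j*(9*j^2 + 27*j + 20))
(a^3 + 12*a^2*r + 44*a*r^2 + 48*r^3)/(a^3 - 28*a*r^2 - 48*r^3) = (-a - 6*r)/(-a + 6*r)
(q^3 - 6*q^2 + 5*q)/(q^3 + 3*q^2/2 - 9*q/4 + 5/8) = 8*q*(q^2 - 6*q + 5)/(8*q^3 + 12*q^2 - 18*q + 5)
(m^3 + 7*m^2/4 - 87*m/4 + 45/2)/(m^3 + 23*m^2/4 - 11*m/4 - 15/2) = (m - 3)/(m + 1)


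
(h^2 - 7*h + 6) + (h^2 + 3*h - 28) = 2*h^2 - 4*h - 22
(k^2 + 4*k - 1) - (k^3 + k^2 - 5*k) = -k^3 + 9*k - 1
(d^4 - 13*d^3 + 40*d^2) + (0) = d^4 - 13*d^3 + 40*d^2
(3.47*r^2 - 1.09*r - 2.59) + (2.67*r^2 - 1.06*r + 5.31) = 6.14*r^2 - 2.15*r + 2.72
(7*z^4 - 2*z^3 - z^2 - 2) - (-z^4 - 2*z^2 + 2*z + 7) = 8*z^4 - 2*z^3 + z^2 - 2*z - 9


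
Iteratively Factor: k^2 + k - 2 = (k + 2)*(k - 1)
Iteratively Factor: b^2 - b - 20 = (b - 5)*(b + 4)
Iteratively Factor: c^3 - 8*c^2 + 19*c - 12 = (c - 3)*(c^2 - 5*c + 4) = (c - 4)*(c - 3)*(c - 1)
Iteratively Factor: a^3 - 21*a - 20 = (a + 4)*(a^2 - 4*a - 5) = (a + 1)*(a + 4)*(a - 5)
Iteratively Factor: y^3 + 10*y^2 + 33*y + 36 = (y + 3)*(y^2 + 7*y + 12) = (y + 3)*(y + 4)*(y + 3)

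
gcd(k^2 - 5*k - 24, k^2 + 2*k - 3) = k + 3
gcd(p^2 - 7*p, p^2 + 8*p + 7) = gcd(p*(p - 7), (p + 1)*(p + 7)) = 1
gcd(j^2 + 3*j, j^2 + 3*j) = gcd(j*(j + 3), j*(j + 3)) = j^2 + 3*j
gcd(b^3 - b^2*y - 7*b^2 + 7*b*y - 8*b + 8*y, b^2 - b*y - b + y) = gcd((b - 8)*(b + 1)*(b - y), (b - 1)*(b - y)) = -b + y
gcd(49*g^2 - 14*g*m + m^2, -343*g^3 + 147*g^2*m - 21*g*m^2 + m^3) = 49*g^2 - 14*g*m + m^2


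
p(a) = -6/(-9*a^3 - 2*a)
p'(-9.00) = 0.00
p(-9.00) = 0.00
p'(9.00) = 0.00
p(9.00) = 0.00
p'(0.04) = -1888.21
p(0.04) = 74.46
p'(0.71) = -4.35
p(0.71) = 1.29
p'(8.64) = -0.00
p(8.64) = 0.00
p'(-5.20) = -0.00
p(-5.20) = -0.00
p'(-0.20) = -82.95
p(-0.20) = -12.71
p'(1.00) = -1.44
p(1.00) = 0.55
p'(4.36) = -0.01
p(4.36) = 0.01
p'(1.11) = -1.00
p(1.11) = 0.41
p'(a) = -6*(27*a^2 + 2)/(-9*a^3 - 2*a)^2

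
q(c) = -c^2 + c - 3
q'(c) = 1 - 2*c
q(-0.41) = -3.58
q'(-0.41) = 1.82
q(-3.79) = -21.15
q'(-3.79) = 8.58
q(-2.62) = -12.48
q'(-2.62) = 6.24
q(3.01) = -9.05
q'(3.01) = -5.02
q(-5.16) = -34.79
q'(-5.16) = 11.32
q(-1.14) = -5.44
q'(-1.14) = 3.28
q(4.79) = -21.15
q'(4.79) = -8.58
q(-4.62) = -28.96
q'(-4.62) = 10.24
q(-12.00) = -159.00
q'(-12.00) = 25.00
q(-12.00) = -159.00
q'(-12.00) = 25.00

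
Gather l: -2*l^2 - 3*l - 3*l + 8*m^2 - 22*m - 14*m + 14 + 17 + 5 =-2*l^2 - 6*l + 8*m^2 - 36*m + 36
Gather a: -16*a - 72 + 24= -16*a - 48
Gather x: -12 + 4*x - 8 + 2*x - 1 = 6*x - 21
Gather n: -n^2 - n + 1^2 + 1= -n^2 - n + 2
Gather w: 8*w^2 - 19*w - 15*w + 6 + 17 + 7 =8*w^2 - 34*w + 30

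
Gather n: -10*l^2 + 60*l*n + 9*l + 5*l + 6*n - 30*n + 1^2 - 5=-10*l^2 + 14*l + n*(60*l - 24) - 4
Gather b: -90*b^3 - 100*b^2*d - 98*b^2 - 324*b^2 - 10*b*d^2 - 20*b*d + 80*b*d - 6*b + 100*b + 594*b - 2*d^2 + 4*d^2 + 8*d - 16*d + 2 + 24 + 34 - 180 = -90*b^3 + b^2*(-100*d - 422) + b*(-10*d^2 + 60*d + 688) + 2*d^2 - 8*d - 120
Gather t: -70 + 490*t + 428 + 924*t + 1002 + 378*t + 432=1792*t + 1792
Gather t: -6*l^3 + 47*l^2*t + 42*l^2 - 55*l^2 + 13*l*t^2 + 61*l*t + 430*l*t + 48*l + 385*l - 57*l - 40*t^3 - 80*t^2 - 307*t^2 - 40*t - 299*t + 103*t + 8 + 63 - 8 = -6*l^3 - 13*l^2 + 376*l - 40*t^3 + t^2*(13*l - 387) + t*(47*l^2 + 491*l - 236) + 63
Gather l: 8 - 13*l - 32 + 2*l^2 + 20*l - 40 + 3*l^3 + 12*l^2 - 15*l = 3*l^3 + 14*l^2 - 8*l - 64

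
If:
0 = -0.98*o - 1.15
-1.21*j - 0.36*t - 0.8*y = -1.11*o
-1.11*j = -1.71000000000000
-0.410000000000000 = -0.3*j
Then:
No Solution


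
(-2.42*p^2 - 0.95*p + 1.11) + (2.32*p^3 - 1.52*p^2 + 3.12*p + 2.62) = 2.32*p^3 - 3.94*p^2 + 2.17*p + 3.73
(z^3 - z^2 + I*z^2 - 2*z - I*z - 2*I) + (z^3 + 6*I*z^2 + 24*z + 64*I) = 2*z^3 - z^2 + 7*I*z^2 + 22*z - I*z + 62*I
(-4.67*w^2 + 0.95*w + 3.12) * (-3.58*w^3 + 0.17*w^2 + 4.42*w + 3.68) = 16.7186*w^5 - 4.1949*w^4 - 31.6495*w^3 - 12.4562*w^2 + 17.2864*w + 11.4816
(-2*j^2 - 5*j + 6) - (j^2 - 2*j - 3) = -3*j^2 - 3*j + 9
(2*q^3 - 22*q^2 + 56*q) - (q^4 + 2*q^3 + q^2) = -q^4 - 23*q^2 + 56*q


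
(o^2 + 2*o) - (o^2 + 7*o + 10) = -5*o - 10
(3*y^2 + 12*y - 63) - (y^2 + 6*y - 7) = 2*y^2 + 6*y - 56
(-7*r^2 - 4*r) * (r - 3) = -7*r^3 + 17*r^2 + 12*r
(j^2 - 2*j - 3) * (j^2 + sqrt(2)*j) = j^4 - 2*j^3 + sqrt(2)*j^3 - 3*j^2 - 2*sqrt(2)*j^2 - 3*sqrt(2)*j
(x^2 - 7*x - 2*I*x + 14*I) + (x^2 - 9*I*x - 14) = 2*x^2 - 7*x - 11*I*x - 14 + 14*I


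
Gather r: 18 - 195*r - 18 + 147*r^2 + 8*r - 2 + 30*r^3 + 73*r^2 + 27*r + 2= 30*r^3 + 220*r^2 - 160*r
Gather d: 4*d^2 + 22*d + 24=4*d^2 + 22*d + 24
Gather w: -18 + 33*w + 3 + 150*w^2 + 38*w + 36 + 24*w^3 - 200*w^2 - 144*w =24*w^3 - 50*w^2 - 73*w + 21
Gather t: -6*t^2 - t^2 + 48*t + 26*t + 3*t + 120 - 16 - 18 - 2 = -7*t^2 + 77*t + 84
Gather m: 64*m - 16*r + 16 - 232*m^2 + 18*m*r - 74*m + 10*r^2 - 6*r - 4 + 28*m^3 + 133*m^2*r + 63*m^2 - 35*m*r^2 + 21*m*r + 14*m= 28*m^3 + m^2*(133*r - 169) + m*(-35*r^2 + 39*r + 4) + 10*r^2 - 22*r + 12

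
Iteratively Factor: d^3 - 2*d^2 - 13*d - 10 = (d + 2)*(d^2 - 4*d - 5) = (d - 5)*(d + 2)*(d + 1)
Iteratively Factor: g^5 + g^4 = (g)*(g^4 + g^3) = g^2*(g^3 + g^2) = g^2*(g + 1)*(g^2) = g^3*(g + 1)*(g)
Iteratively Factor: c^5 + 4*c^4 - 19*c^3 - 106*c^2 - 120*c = (c + 4)*(c^4 - 19*c^2 - 30*c) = (c + 3)*(c + 4)*(c^3 - 3*c^2 - 10*c) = (c + 2)*(c + 3)*(c + 4)*(c^2 - 5*c) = (c - 5)*(c + 2)*(c + 3)*(c + 4)*(c)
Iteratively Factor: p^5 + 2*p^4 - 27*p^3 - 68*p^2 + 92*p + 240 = (p - 2)*(p^4 + 4*p^3 - 19*p^2 - 106*p - 120) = (p - 2)*(p + 3)*(p^3 + p^2 - 22*p - 40) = (p - 2)*(p + 2)*(p + 3)*(p^2 - p - 20) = (p - 5)*(p - 2)*(p + 2)*(p + 3)*(p + 4)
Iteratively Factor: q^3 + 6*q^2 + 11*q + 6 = (q + 2)*(q^2 + 4*q + 3) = (q + 1)*(q + 2)*(q + 3)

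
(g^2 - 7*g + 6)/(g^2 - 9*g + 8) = (g - 6)/(g - 8)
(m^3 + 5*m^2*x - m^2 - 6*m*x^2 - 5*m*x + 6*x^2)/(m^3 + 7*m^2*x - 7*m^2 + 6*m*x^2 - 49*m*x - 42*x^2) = (m^2 - m*x - m + x)/(m^2 + m*x - 7*m - 7*x)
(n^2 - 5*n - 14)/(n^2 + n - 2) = (n - 7)/(n - 1)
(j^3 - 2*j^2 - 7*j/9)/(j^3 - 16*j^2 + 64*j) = (j^2 - 2*j - 7/9)/(j^2 - 16*j + 64)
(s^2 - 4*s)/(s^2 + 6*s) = (s - 4)/(s + 6)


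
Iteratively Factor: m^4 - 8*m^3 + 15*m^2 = (m - 3)*(m^3 - 5*m^2) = m*(m - 3)*(m^2 - 5*m) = m*(m - 5)*(m - 3)*(m)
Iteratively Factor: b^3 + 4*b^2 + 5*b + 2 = (b + 1)*(b^2 + 3*b + 2) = (b + 1)*(b + 2)*(b + 1)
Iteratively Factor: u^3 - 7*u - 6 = (u - 3)*(u^2 + 3*u + 2) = (u - 3)*(u + 2)*(u + 1)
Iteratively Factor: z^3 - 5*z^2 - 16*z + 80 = (z + 4)*(z^2 - 9*z + 20) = (z - 5)*(z + 4)*(z - 4)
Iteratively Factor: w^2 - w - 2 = (w + 1)*(w - 2)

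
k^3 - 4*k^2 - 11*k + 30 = (k - 5)*(k - 2)*(k + 3)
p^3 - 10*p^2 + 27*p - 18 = (p - 6)*(p - 3)*(p - 1)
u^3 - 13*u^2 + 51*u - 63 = (u - 7)*(u - 3)^2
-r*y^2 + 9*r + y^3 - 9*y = (-r + y)*(y - 3)*(y + 3)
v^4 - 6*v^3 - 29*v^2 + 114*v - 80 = (v - 8)*(v - 2)*(v - 1)*(v + 5)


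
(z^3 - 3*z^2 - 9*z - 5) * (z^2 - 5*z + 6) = z^5 - 8*z^4 + 12*z^3 + 22*z^2 - 29*z - 30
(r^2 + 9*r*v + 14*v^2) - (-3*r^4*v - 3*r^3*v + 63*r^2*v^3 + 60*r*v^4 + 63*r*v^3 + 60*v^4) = 3*r^4*v + 3*r^3*v - 63*r^2*v^3 + r^2 - 60*r*v^4 - 63*r*v^3 + 9*r*v - 60*v^4 + 14*v^2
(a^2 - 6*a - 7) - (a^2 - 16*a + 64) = 10*a - 71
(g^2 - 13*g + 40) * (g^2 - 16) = g^4 - 13*g^3 + 24*g^2 + 208*g - 640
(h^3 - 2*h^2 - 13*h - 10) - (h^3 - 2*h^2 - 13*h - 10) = 0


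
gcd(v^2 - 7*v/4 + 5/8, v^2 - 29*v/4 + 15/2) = v - 5/4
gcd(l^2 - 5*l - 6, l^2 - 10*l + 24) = l - 6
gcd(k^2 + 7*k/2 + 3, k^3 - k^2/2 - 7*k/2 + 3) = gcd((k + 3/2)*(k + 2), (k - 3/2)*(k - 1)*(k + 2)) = k + 2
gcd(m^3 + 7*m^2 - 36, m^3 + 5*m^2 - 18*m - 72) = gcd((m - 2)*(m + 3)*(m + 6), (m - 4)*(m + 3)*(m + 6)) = m^2 + 9*m + 18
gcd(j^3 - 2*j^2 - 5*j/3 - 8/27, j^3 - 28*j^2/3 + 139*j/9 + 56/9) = j^2 - 7*j/3 - 8/9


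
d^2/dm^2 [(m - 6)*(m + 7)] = 2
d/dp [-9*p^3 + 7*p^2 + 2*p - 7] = -27*p^2 + 14*p + 2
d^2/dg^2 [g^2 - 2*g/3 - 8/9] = 2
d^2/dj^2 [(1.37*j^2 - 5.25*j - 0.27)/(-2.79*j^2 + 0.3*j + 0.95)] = (-1.4210854715202e-14*j^4 + 79.4396700000001*j^3 - 9.176868*j^2 + 82.13481*j - 3.98548)/(21.717639*j^6 - 7.00569*j^5 - 21.431385*j^4 + 4.7439*j^3 + 7.297425*j^2 - 0.81225*j - 0.857375)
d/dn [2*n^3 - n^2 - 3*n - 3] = 6*n^2 - 2*n - 3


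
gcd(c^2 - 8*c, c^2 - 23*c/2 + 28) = c - 8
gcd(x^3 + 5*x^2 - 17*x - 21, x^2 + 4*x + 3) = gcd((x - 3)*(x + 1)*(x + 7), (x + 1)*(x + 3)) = x + 1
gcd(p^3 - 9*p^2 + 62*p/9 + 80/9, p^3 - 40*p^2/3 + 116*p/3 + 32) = p^2 - 22*p/3 - 16/3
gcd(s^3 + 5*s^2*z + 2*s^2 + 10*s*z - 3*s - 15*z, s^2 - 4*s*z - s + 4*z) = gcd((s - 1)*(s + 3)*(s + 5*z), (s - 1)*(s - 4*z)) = s - 1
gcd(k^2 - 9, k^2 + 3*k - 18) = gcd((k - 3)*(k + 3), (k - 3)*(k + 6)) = k - 3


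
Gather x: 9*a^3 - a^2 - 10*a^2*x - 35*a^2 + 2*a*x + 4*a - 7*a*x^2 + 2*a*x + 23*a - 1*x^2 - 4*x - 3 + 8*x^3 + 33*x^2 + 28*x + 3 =9*a^3 - 36*a^2 + 27*a + 8*x^3 + x^2*(32 - 7*a) + x*(-10*a^2 + 4*a + 24)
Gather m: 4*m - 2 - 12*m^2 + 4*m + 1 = -12*m^2 + 8*m - 1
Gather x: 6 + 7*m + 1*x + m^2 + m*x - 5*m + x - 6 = m^2 + 2*m + x*(m + 2)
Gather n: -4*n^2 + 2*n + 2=-4*n^2 + 2*n + 2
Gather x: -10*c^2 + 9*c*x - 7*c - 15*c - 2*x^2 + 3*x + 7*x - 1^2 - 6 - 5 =-10*c^2 - 22*c - 2*x^2 + x*(9*c + 10) - 12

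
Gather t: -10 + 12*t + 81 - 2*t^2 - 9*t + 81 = -2*t^2 + 3*t + 152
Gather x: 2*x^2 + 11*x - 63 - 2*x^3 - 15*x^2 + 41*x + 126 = -2*x^3 - 13*x^2 + 52*x + 63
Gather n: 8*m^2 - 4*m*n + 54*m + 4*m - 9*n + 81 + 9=8*m^2 + 58*m + n*(-4*m - 9) + 90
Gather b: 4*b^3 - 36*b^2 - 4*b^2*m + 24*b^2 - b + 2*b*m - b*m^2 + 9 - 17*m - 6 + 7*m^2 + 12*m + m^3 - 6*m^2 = 4*b^3 + b^2*(-4*m - 12) + b*(-m^2 + 2*m - 1) + m^3 + m^2 - 5*m + 3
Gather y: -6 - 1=-7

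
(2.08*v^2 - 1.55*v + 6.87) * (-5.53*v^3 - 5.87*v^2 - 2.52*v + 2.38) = -11.5024*v^5 - 3.6381*v^4 - 34.1342*v^3 - 31.4705*v^2 - 21.0014*v + 16.3506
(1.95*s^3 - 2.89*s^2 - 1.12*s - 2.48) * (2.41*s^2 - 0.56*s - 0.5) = 4.6995*s^5 - 8.0569*s^4 - 2.0558*s^3 - 3.9046*s^2 + 1.9488*s + 1.24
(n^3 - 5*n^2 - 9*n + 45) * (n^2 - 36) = n^5 - 5*n^4 - 45*n^3 + 225*n^2 + 324*n - 1620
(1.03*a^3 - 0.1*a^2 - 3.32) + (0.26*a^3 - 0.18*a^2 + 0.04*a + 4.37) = 1.29*a^3 - 0.28*a^2 + 0.04*a + 1.05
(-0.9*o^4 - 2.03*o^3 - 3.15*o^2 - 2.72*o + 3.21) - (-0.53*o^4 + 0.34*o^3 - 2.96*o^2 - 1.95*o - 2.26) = -0.37*o^4 - 2.37*o^3 - 0.19*o^2 - 0.77*o + 5.47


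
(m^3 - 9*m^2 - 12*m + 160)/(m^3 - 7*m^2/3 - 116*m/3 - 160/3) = 3*(m - 5)/(3*m + 5)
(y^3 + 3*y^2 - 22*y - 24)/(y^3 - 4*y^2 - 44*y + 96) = (y^2 - 3*y - 4)/(y^2 - 10*y + 16)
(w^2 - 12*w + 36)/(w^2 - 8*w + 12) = (w - 6)/(w - 2)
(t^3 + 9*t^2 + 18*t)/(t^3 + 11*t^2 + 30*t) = (t + 3)/(t + 5)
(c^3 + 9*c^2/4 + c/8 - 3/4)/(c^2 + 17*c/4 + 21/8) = (2*c^2 + 3*c - 2)/(2*c + 7)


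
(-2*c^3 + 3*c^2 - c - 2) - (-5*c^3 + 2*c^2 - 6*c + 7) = 3*c^3 + c^2 + 5*c - 9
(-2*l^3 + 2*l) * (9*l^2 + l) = -18*l^5 - 2*l^4 + 18*l^3 + 2*l^2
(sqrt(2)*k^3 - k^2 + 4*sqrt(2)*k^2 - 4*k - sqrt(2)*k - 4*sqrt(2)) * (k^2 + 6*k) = sqrt(2)*k^5 - k^4 + 10*sqrt(2)*k^4 - 10*k^3 + 23*sqrt(2)*k^3 - 24*k^2 - 10*sqrt(2)*k^2 - 24*sqrt(2)*k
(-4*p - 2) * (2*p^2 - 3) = -8*p^3 - 4*p^2 + 12*p + 6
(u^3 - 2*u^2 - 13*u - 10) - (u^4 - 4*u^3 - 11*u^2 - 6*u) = -u^4 + 5*u^3 + 9*u^2 - 7*u - 10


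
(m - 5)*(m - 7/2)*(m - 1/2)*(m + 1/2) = m^4 - 17*m^3/2 + 69*m^2/4 + 17*m/8 - 35/8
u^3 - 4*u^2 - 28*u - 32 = (u - 8)*(u + 2)^2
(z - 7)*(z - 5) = z^2 - 12*z + 35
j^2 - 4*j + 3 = (j - 3)*(j - 1)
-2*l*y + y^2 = y*(-2*l + y)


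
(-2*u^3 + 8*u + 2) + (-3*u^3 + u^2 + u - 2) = -5*u^3 + u^2 + 9*u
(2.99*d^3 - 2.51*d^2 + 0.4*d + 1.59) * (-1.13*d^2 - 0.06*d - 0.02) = -3.3787*d^5 + 2.6569*d^4 - 0.3612*d^3 - 1.7705*d^2 - 0.1034*d - 0.0318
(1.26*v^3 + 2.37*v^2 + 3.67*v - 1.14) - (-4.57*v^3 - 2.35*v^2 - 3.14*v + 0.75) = 5.83*v^3 + 4.72*v^2 + 6.81*v - 1.89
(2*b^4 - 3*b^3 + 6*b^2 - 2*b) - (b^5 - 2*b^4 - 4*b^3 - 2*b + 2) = -b^5 + 4*b^4 + b^3 + 6*b^2 - 2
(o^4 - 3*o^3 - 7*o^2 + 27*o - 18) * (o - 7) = o^5 - 10*o^4 + 14*o^3 + 76*o^2 - 207*o + 126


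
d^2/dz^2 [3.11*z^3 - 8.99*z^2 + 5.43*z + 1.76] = 18.66*z - 17.98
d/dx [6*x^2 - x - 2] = 12*x - 1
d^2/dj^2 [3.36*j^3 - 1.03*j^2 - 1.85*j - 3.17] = 20.16*j - 2.06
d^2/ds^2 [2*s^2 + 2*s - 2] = 4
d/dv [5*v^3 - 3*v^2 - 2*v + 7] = 15*v^2 - 6*v - 2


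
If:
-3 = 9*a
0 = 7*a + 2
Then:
No Solution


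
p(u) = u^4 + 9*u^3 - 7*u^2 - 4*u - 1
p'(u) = 4*u^3 + 27*u^2 - 14*u - 4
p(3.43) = 404.52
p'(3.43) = 427.05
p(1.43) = 9.47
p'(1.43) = 42.89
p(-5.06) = -670.43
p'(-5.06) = 239.92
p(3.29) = 347.73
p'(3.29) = 384.64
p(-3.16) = -242.54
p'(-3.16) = 183.63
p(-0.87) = -8.17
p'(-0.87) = 25.98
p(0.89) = -3.13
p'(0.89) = 7.75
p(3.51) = 439.70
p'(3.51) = 452.48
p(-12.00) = 4223.00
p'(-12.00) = -2860.00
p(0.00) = -1.00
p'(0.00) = -4.00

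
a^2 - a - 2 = (a - 2)*(a + 1)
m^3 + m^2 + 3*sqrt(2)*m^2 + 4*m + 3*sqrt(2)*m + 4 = (m + 1)*(m + sqrt(2))*(m + 2*sqrt(2))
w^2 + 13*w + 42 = (w + 6)*(w + 7)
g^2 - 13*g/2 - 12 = (g - 8)*(g + 3/2)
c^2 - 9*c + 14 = (c - 7)*(c - 2)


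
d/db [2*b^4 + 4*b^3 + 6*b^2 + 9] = 4*b*(2*b^2 + 3*b + 3)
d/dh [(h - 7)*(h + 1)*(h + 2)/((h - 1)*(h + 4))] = (h^4 + 6*h^3 - 5*h^2 + 60*h + 118)/(h^4 + 6*h^3 + h^2 - 24*h + 16)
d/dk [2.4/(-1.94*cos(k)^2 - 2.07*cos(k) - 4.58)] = -(9.312*cos(k) + 4.968)*sin(k)/(1.94*cos(k)^2 + 2.07*cos(k) + 4.58)^2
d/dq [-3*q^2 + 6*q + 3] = 6 - 6*q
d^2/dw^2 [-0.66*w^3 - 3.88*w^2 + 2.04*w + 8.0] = -3.96*w - 7.76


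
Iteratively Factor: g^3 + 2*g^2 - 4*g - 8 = (g - 2)*(g^2 + 4*g + 4) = (g - 2)*(g + 2)*(g + 2)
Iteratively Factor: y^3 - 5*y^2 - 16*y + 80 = (y - 5)*(y^2 - 16) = (y - 5)*(y + 4)*(y - 4)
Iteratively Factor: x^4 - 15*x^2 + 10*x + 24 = (x + 1)*(x^3 - x^2 - 14*x + 24) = (x - 3)*(x + 1)*(x^2 + 2*x - 8) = (x - 3)*(x + 1)*(x + 4)*(x - 2)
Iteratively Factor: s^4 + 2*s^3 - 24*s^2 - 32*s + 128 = (s + 4)*(s^3 - 2*s^2 - 16*s + 32) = (s - 2)*(s + 4)*(s^2 - 16) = (s - 2)*(s + 4)^2*(s - 4)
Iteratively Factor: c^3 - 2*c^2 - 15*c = (c)*(c^2 - 2*c - 15) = c*(c + 3)*(c - 5)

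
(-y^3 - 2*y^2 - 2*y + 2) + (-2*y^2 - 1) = -y^3 - 4*y^2 - 2*y + 1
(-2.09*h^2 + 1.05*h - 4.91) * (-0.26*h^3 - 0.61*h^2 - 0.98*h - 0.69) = 0.5434*h^5 + 1.0019*h^4 + 2.6843*h^3 + 3.4082*h^2 + 4.0873*h + 3.3879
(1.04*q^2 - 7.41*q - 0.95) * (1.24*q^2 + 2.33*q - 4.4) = 1.2896*q^4 - 6.7652*q^3 - 23.0193*q^2 + 30.3905*q + 4.18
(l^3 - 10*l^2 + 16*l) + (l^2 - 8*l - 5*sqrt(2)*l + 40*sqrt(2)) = l^3 - 9*l^2 - 5*sqrt(2)*l + 8*l + 40*sqrt(2)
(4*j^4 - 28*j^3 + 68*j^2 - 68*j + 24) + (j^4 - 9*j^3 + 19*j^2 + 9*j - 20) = 5*j^4 - 37*j^3 + 87*j^2 - 59*j + 4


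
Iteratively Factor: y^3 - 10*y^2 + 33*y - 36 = (y - 4)*(y^2 - 6*y + 9) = (y - 4)*(y - 3)*(y - 3)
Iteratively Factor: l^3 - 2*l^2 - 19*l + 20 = (l - 5)*(l^2 + 3*l - 4) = (l - 5)*(l + 4)*(l - 1)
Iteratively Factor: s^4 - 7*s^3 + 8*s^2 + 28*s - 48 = (s + 2)*(s^3 - 9*s^2 + 26*s - 24) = (s - 4)*(s + 2)*(s^2 - 5*s + 6) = (s - 4)*(s - 2)*(s + 2)*(s - 3)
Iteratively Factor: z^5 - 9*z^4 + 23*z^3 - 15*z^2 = (z)*(z^4 - 9*z^3 + 23*z^2 - 15*z) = z*(z - 1)*(z^3 - 8*z^2 + 15*z) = z*(z - 5)*(z - 1)*(z^2 - 3*z) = z^2*(z - 5)*(z - 1)*(z - 3)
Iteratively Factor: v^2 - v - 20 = (v + 4)*(v - 5)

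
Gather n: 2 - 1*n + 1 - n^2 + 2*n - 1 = -n^2 + n + 2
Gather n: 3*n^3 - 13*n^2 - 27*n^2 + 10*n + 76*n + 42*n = 3*n^3 - 40*n^2 + 128*n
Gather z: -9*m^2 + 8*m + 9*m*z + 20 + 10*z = -9*m^2 + 8*m + z*(9*m + 10) + 20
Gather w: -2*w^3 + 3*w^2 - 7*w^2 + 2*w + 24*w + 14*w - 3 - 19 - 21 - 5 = -2*w^3 - 4*w^2 + 40*w - 48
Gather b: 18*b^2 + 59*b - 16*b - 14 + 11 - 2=18*b^2 + 43*b - 5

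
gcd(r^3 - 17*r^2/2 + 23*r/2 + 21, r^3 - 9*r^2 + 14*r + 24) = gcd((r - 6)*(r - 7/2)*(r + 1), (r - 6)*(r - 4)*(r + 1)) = r^2 - 5*r - 6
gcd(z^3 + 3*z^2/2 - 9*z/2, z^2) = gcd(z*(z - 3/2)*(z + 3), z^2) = z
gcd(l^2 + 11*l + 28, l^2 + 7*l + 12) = l + 4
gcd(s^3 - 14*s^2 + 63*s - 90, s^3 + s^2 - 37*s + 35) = s - 5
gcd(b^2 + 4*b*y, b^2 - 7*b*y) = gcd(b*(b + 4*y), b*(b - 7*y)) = b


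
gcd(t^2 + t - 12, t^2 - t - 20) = t + 4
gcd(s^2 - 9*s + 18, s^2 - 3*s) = s - 3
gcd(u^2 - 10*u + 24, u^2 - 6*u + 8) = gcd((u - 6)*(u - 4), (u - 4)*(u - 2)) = u - 4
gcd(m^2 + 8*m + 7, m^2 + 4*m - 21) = m + 7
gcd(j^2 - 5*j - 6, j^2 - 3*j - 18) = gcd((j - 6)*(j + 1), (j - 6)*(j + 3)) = j - 6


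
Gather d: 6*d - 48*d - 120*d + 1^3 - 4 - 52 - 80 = -162*d - 135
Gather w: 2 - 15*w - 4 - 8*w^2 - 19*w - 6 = -8*w^2 - 34*w - 8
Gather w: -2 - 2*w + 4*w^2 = 4*w^2 - 2*w - 2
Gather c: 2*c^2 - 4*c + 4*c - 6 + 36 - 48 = 2*c^2 - 18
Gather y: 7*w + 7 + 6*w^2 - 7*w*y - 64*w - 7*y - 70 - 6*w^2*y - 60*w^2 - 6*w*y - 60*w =-54*w^2 - 117*w + y*(-6*w^2 - 13*w - 7) - 63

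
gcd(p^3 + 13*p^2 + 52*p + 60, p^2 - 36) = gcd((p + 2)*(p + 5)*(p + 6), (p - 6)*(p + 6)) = p + 6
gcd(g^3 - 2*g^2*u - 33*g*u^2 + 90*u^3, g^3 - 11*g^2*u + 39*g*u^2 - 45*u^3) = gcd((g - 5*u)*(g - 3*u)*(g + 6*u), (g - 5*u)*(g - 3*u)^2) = g^2 - 8*g*u + 15*u^2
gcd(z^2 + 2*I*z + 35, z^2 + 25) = z - 5*I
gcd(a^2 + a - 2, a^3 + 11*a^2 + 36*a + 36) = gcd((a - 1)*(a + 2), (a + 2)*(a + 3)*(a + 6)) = a + 2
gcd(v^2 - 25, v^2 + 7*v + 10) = v + 5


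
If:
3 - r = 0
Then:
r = 3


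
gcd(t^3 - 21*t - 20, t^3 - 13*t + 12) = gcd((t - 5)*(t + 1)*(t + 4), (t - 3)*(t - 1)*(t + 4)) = t + 4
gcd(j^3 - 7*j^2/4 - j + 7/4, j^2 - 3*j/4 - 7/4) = j^2 - 3*j/4 - 7/4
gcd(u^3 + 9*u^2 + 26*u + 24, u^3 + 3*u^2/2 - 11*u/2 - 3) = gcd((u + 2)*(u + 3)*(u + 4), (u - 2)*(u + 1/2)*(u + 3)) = u + 3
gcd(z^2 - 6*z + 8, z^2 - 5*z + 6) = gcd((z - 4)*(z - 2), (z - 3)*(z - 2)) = z - 2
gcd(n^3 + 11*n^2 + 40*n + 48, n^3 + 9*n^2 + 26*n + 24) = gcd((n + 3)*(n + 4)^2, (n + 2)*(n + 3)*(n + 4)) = n^2 + 7*n + 12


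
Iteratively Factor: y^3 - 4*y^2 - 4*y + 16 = (y - 2)*(y^2 - 2*y - 8) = (y - 4)*(y - 2)*(y + 2)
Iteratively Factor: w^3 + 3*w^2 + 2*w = (w)*(w^2 + 3*w + 2) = w*(w + 2)*(w + 1)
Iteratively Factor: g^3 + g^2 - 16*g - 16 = (g - 4)*(g^2 + 5*g + 4) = (g - 4)*(g + 4)*(g + 1)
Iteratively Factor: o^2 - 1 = (o + 1)*(o - 1)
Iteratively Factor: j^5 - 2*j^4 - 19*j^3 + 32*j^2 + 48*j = (j)*(j^4 - 2*j^3 - 19*j^2 + 32*j + 48) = j*(j - 4)*(j^3 + 2*j^2 - 11*j - 12) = j*(j - 4)*(j + 4)*(j^2 - 2*j - 3) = j*(j - 4)*(j + 1)*(j + 4)*(j - 3)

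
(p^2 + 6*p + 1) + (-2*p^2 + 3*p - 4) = -p^2 + 9*p - 3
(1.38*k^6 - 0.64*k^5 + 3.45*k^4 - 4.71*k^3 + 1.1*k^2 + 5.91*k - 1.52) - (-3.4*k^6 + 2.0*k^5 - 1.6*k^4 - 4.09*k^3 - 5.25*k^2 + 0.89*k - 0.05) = 4.78*k^6 - 2.64*k^5 + 5.05*k^4 - 0.62*k^3 + 6.35*k^2 + 5.02*k - 1.47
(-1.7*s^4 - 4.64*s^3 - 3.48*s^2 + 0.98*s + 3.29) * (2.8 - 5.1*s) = 8.67*s^5 + 18.904*s^4 + 4.756*s^3 - 14.742*s^2 - 14.035*s + 9.212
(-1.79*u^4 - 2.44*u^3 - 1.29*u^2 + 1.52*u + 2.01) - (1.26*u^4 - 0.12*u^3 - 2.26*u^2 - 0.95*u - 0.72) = -3.05*u^4 - 2.32*u^3 + 0.97*u^2 + 2.47*u + 2.73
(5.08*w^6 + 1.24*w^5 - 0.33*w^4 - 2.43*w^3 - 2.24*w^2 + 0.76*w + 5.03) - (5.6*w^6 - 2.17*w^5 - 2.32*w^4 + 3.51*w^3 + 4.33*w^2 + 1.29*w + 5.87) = -0.52*w^6 + 3.41*w^5 + 1.99*w^4 - 5.94*w^3 - 6.57*w^2 - 0.53*w - 0.84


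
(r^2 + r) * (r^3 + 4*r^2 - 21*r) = r^5 + 5*r^4 - 17*r^3 - 21*r^2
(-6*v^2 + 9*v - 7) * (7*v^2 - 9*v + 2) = -42*v^4 + 117*v^3 - 142*v^2 + 81*v - 14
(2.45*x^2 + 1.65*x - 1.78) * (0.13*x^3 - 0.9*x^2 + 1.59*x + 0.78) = 0.3185*x^5 - 1.9905*x^4 + 2.1791*x^3 + 6.1365*x^2 - 1.5432*x - 1.3884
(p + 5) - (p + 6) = -1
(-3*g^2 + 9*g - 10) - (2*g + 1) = -3*g^2 + 7*g - 11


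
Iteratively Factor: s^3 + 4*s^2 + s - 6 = (s + 2)*(s^2 + 2*s - 3) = (s - 1)*(s + 2)*(s + 3)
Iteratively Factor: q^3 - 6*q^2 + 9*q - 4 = (q - 1)*(q^2 - 5*q + 4) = (q - 4)*(q - 1)*(q - 1)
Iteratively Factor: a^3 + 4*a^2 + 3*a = (a + 1)*(a^2 + 3*a) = (a + 1)*(a + 3)*(a)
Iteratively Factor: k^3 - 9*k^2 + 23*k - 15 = (k - 5)*(k^2 - 4*k + 3) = (k - 5)*(k - 1)*(k - 3)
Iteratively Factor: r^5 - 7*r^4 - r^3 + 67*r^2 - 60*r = (r)*(r^4 - 7*r^3 - r^2 + 67*r - 60) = r*(r - 5)*(r^3 - 2*r^2 - 11*r + 12) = r*(r - 5)*(r + 3)*(r^2 - 5*r + 4) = r*(r - 5)*(r - 1)*(r + 3)*(r - 4)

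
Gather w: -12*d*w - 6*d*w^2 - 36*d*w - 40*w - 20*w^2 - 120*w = w^2*(-6*d - 20) + w*(-48*d - 160)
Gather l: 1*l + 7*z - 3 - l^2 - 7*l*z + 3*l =-l^2 + l*(4 - 7*z) + 7*z - 3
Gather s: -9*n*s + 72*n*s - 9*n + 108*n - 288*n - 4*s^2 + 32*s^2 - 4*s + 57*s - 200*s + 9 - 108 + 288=-189*n + 28*s^2 + s*(63*n - 147) + 189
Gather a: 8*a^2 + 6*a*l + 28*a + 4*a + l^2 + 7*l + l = 8*a^2 + a*(6*l + 32) + l^2 + 8*l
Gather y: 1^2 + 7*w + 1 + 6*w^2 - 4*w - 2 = 6*w^2 + 3*w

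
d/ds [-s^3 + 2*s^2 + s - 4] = -3*s^2 + 4*s + 1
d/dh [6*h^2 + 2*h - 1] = 12*h + 2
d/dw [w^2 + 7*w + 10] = 2*w + 7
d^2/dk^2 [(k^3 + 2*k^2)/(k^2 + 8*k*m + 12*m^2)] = 2*(4*k^2*(k + 2)*(k + 4*m)^2 - k*(k^2 + 2*k + 2*(k + 4*m)*(3*k + 4))*(k^2 + 8*k*m + 12*m^2) + (3*k + 2)*(k^2 + 8*k*m + 12*m^2)^2)/(k^2 + 8*k*m + 12*m^2)^3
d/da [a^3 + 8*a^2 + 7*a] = 3*a^2 + 16*a + 7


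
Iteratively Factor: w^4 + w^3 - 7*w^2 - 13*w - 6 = (w + 1)*(w^3 - 7*w - 6) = (w + 1)^2*(w^2 - w - 6) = (w + 1)^2*(w + 2)*(w - 3)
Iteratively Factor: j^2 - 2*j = (j)*(j - 2)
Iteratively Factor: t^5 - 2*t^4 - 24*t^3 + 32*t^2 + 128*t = (t + 4)*(t^4 - 6*t^3 + 32*t) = (t - 4)*(t + 4)*(t^3 - 2*t^2 - 8*t) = (t - 4)^2*(t + 4)*(t^2 + 2*t) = t*(t - 4)^2*(t + 4)*(t + 2)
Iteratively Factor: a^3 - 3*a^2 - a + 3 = (a - 1)*(a^2 - 2*a - 3) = (a - 1)*(a + 1)*(a - 3)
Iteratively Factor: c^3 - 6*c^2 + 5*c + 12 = (c - 3)*(c^2 - 3*c - 4) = (c - 3)*(c + 1)*(c - 4)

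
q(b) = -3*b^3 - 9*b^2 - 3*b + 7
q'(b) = -9*b^2 - 18*b - 3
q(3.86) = -311.21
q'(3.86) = -206.58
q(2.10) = -66.77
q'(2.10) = -80.49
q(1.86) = -49.02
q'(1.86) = -67.62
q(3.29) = -207.12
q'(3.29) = -159.64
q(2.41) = -94.50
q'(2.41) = -98.65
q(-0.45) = 6.80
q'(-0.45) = 3.28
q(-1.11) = 3.34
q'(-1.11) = 5.89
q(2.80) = -137.82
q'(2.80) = -123.96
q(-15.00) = 8152.00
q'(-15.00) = -1758.00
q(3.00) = -164.00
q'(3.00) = -138.00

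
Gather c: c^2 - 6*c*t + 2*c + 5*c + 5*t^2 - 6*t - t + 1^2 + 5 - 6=c^2 + c*(7 - 6*t) + 5*t^2 - 7*t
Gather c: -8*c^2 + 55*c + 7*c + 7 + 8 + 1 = -8*c^2 + 62*c + 16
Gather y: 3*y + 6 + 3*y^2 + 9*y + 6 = 3*y^2 + 12*y + 12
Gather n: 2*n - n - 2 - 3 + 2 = n - 3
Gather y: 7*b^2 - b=7*b^2 - b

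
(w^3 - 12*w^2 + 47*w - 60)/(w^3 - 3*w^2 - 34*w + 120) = (w - 3)/(w + 6)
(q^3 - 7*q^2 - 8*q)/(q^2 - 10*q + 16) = q*(q + 1)/(q - 2)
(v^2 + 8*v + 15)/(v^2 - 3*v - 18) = (v + 5)/(v - 6)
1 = 1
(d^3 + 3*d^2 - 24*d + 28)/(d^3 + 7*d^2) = 1 - 4/d + 4/d^2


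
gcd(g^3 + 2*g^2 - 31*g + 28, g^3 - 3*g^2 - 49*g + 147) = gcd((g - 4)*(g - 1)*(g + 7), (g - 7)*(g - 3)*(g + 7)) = g + 7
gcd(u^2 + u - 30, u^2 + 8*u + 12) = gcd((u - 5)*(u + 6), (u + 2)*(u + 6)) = u + 6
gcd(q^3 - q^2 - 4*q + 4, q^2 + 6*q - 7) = q - 1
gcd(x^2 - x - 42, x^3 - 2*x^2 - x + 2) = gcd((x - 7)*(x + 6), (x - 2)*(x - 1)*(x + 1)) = 1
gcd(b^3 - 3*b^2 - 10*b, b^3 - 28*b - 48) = b + 2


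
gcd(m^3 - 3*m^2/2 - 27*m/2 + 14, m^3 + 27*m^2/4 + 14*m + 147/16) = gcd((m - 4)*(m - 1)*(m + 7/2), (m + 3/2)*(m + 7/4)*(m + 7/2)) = m + 7/2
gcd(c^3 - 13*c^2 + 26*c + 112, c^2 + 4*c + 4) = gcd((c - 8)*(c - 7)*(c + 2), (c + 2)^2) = c + 2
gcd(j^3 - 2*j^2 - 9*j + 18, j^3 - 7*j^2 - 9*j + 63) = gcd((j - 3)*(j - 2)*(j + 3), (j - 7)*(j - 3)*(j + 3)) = j^2 - 9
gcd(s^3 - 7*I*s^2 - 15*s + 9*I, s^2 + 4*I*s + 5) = s - I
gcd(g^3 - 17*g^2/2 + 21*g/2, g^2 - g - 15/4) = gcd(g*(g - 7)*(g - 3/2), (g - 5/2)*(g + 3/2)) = 1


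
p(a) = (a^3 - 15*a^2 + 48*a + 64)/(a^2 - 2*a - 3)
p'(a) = (2 - 2*a)*(a^3 - 15*a^2 + 48*a + 64)/(a^2 - 2*a - 3)^2 + (3*a^2 - 30*a + 48)/(a^2 - 2*a - 3)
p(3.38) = 56.17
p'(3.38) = -172.13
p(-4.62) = -20.90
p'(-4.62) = 0.57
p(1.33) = -26.64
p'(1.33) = -7.96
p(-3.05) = -20.18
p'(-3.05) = 0.32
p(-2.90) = -20.14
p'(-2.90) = 0.28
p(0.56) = -22.69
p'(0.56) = -3.20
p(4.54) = 7.77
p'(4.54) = -9.54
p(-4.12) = -20.63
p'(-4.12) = 0.51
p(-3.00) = -20.17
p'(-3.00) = 0.31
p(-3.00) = -20.17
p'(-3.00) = 0.31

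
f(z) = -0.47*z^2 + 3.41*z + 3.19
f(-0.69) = 0.61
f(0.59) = 5.04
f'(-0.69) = 4.06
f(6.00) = 6.73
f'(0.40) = 3.03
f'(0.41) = 3.02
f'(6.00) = -2.23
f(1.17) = 6.54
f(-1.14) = -1.31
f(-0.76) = 0.33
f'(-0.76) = 4.12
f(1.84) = 7.87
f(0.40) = 4.48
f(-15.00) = -153.71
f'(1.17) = 2.31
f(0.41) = 4.51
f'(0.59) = 2.86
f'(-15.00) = 17.51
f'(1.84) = 1.68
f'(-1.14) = 4.48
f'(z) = 3.41 - 0.94*z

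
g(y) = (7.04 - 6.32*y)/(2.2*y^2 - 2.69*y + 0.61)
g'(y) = (2.69 - 4.4*y)*(7.04 - 6.32*y)/(2.2*y^2 - 2.69*y + 0.61)^2 - 6.32/(2.2*y^2 - 2.69*y + 0.61) = (13.904*y^2 - 30.976*y + 15.0824)/(4.84*y^4 - 11.836*y^3 + 9.9201*y^2 - 3.2818*y + 0.3721)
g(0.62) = -14.72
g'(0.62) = 27.16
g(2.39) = -1.20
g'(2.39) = 0.45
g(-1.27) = 1.99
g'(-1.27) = 1.34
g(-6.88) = 0.41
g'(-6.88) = 0.06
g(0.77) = -13.85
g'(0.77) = -21.34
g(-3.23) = 0.85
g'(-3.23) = 0.25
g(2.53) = -1.13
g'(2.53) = 0.41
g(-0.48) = 4.18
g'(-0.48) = 5.72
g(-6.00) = 0.47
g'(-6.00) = 0.08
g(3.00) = -0.97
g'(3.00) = 0.31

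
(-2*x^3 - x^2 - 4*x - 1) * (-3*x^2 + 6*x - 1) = 6*x^5 - 9*x^4 + 8*x^3 - 20*x^2 - 2*x + 1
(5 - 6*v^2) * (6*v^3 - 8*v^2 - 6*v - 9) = -36*v^5 + 48*v^4 + 66*v^3 + 14*v^2 - 30*v - 45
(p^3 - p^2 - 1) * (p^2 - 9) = p^5 - p^4 - 9*p^3 + 8*p^2 + 9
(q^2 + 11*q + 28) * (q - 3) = q^3 + 8*q^2 - 5*q - 84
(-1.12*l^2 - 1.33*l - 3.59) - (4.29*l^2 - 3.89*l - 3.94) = -5.41*l^2 + 2.56*l + 0.35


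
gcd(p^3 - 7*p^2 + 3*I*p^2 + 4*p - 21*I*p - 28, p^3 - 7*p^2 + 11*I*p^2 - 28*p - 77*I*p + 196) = p^2 + p*(-7 + 4*I) - 28*I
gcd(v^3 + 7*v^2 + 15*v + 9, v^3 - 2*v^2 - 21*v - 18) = v^2 + 4*v + 3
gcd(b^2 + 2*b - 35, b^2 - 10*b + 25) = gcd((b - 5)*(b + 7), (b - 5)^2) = b - 5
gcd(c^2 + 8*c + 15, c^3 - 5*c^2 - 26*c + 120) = c + 5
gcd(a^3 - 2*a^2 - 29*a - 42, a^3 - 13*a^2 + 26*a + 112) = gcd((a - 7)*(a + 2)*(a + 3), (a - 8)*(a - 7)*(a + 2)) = a^2 - 5*a - 14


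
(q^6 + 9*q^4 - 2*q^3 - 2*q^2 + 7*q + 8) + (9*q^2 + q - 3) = q^6 + 9*q^4 - 2*q^3 + 7*q^2 + 8*q + 5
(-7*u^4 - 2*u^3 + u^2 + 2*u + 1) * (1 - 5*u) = 35*u^5 + 3*u^4 - 7*u^3 - 9*u^2 - 3*u + 1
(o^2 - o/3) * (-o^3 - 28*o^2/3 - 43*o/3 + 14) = -o^5 - 9*o^4 - 101*o^3/9 + 169*o^2/9 - 14*o/3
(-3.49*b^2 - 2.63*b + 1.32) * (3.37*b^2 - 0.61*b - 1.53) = -11.7613*b^4 - 6.7342*b^3 + 11.3924*b^2 + 3.2187*b - 2.0196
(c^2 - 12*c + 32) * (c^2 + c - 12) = c^4 - 11*c^3 + 8*c^2 + 176*c - 384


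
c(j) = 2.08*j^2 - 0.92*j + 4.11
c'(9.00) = 36.52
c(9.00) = 164.31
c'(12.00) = 49.00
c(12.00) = 292.59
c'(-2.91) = -13.03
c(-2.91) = 24.40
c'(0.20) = -0.09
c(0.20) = 4.01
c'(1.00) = 3.24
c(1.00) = 5.27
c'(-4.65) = -20.26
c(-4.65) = 53.36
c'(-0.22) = -1.84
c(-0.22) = 4.41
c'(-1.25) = -6.12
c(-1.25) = 8.51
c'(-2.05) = -9.45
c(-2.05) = 14.74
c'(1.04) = 3.41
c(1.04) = 5.40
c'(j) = 4.16*j - 0.92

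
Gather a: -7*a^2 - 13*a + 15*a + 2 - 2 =-7*a^2 + 2*a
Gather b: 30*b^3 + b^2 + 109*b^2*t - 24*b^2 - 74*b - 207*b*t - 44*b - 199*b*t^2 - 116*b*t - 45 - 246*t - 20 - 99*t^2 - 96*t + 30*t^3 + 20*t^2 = 30*b^3 + b^2*(109*t - 23) + b*(-199*t^2 - 323*t - 118) + 30*t^3 - 79*t^2 - 342*t - 65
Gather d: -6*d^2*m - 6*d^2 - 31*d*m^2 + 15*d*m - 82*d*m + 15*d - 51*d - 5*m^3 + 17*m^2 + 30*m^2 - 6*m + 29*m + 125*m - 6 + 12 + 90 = d^2*(-6*m - 6) + d*(-31*m^2 - 67*m - 36) - 5*m^3 + 47*m^2 + 148*m + 96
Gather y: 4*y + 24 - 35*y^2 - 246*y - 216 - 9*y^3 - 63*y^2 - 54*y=-9*y^3 - 98*y^2 - 296*y - 192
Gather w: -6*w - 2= -6*w - 2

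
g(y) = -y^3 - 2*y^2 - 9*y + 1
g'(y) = -3*y^2 - 4*y - 9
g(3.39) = -91.45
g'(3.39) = -57.04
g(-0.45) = 4.74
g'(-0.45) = -7.81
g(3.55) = -100.89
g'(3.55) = -61.01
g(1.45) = -19.30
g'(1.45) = -21.11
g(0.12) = -0.11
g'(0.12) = -9.52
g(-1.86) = 17.26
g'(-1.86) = -11.94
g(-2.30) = 23.29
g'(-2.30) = -15.67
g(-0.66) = 6.36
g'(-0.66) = -7.67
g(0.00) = 1.00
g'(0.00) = -9.00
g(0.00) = 1.00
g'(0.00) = -9.00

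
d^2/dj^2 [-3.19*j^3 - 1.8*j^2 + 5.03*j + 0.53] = -19.14*j - 3.6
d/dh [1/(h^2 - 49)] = -2*h/(h^2 - 49)^2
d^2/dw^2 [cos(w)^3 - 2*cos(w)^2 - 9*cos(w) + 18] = 33*cos(w)/4 + 4*cos(2*w) - 9*cos(3*w)/4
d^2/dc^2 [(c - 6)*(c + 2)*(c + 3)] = 6*c - 2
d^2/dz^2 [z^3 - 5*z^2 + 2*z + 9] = 6*z - 10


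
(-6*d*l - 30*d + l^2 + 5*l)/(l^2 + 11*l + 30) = (-6*d + l)/(l + 6)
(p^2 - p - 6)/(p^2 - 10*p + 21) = (p + 2)/(p - 7)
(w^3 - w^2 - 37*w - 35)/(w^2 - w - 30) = (w^2 - 6*w - 7)/(w - 6)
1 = 1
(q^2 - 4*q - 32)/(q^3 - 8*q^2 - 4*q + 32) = (q + 4)/(q^2 - 4)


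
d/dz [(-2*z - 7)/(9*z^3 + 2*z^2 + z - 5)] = (-18*z^3 - 4*z^2 - 2*z + (2*z + 7)*(27*z^2 + 4*z + 1) + 10)/(9*z^3 + 2*z^2 + z - 5)^2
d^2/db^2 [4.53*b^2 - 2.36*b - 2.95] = 9.06000000000000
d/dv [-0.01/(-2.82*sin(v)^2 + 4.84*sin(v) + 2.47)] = (0.0484 - 0.0564*sin(v))*cos(v)/(-2.82*sin(v)^2 + 4.84*sin(v) + 2.47)^2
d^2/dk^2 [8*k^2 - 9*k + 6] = 16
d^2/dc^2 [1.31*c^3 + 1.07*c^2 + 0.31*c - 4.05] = 7.86*c + 2.14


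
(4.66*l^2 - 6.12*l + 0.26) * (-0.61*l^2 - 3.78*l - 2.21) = -2.8426*l^4 - 13.8816*l^3 + 12.6764*l^2 + 12.5424*l - 0.5746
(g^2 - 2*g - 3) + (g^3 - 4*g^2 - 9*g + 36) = g^3 - 3*g^2 - 11*g + 33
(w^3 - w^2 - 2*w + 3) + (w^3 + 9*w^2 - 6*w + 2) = 2*w^3 + 8*w^2 - 8*w + 5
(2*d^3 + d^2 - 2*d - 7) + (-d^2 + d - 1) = 2*d^3 - d - 8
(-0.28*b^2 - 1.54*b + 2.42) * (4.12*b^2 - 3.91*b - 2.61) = -1.1536*b^4 - 5.25*b^3 + 16.7226*b^2 - 5.4428*b - 6.3162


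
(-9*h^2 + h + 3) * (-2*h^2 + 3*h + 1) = 18*h^4 - 29*h^3 - 12*h^2 + 10*h + 3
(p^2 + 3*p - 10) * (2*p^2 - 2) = 2*p^4 + 6*p^3 - 22*p^2 - 6*p + 20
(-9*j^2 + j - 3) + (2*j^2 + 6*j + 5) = -7*j^2 + 7*j + 2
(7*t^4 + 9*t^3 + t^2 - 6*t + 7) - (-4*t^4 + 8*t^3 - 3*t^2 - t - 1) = 11*t^4 + t^3 + 4*t^2 - 5*t + 8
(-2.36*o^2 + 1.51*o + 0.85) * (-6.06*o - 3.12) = 14.3016*o^3 - 1.7874*o^2 - 9.8622*o - 2.652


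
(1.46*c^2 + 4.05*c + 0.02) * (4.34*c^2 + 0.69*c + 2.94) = 6.3364*c^4 + 18.5844*c^3 + 7.1737*c^2 + 11.9208*c + 0.0588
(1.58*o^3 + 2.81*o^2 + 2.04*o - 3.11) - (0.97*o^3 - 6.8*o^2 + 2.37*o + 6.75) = 0.61*o^3 + 9.61*o^2 - 0.33*o - 9.86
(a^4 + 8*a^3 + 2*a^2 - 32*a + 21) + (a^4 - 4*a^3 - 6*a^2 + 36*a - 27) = 2*a^4 + 4*a^3 - 4*a^2 + 4*a - 6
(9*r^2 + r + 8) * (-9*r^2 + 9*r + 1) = -81*r^4 + 72*r^3 - 54*r^2 + 73*r + 8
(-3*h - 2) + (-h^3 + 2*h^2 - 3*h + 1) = -h^3 + 2*h^2 - 6*h - 1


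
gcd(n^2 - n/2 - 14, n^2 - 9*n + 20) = n - 4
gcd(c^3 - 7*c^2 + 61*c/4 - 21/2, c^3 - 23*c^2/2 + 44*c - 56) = c - 7/2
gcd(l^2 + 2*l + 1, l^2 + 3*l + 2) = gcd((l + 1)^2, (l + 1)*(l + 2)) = l + 1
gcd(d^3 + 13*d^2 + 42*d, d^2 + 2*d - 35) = d + 7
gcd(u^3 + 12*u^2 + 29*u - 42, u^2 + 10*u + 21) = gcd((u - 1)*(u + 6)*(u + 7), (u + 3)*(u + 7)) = u + 7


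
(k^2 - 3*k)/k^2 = (k - 3)/k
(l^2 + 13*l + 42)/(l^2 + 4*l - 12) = (l + 7)/(l - 2)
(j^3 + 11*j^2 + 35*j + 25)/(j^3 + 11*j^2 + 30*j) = (j^2 + 6*j + 5)/(j*(j + 6))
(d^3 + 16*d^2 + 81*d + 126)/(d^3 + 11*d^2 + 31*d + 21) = (d + 6)/(d + 1)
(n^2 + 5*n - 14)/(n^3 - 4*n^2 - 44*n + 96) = (n + 7)/(n^2 - 2*n - 48)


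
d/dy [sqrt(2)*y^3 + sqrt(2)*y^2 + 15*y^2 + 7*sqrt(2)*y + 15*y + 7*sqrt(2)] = 3*sqrt(2)*y^2 + 2*sqrt(2)*y + 30*y + 7*sqrt(2) + 15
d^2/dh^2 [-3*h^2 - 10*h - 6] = -6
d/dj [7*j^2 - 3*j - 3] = 14*j - 3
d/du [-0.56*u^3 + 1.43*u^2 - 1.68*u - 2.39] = -1.68*u^2 + 2.86*u - 1.68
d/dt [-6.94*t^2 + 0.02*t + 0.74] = 0.02 - 13.88*t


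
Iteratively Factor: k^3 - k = (k + 1)*(k^2 - k) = k*(k + 1)*(k - 1)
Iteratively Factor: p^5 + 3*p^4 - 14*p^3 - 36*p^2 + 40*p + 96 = (p - 3)*(p^4 + 6*p^3 + 4*p^2 - 24*p - 32) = (p - 3)*(p + 4)*(p^3 + 2*p^2 - 4*p - 8) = (p - 3)*(p - 2)*(p + 4)*(p^2 + 4*p + 4) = (p - 3)*(p - 2)*(p + 2)*(p + 4)*(p + 2)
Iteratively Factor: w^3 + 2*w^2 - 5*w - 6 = (w - 2)*(w^2 + 4*w + 3) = (w - 2)*(w + 3)*(w + 1)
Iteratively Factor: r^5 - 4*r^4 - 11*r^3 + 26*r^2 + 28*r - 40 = (r + 2)*(r^4 - 6*r^3 + r^2 + 24*r - 20) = (r + 2)^2*(r^3 - 8*r^2 + 17*r - 10) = (r - 5)*(r + 2)^2*(r^2 - 3*r + 2) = (r - 5)*(r - 2)*(r + 2)^2*(r - 1)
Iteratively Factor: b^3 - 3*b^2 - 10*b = (b + 2)*(b^2 - 5*b) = b*(b + 2)*(b - 5)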